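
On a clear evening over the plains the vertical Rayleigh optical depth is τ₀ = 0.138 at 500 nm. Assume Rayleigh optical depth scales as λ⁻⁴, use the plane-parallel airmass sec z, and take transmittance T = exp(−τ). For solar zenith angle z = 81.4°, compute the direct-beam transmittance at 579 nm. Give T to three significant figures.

0.599

sec 81.4° = 6.6874.
τ = 0.138 × (500/579)⁴ × 6.6874 = 0.138 × 0.5561 × 6.6874 = 0.5132.
T = exp(−0.5132) = 0.5986.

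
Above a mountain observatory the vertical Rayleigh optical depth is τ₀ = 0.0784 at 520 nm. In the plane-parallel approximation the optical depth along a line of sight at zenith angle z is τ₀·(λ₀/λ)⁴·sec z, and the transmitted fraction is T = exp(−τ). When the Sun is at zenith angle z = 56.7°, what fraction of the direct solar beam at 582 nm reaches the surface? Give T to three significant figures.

sec 56.7° = 1.8214.
τ = 0.0784 × (520/582)⁴ × 1.8214 = 0.0784 × 0.6373 × 1.8214 = 0.0910.
T = exp(−0.0910) = 0.9130.

0.913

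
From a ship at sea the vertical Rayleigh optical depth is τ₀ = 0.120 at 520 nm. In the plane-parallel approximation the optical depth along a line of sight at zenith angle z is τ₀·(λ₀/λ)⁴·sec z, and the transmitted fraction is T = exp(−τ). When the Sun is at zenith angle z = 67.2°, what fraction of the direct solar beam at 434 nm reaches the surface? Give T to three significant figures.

0.528

sec 67.2° = 2.5805.
τ = 0.120 × (520/434)⁴ × 2.5805 = 0.120 × 2.0609 × 2.5805 = 0.6382.
T = exp(−0.6382) = 0.5283.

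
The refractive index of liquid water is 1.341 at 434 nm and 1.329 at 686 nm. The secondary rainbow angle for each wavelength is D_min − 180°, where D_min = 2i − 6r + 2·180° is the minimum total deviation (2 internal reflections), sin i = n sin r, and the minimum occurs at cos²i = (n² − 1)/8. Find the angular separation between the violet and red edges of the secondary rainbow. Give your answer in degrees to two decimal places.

At 434 nm (n = 1.341): cos²i = 0.09979 → i = 71.586°, r = 45.034°, D_min = 232.966°, rainbow angle = 52.966°.
At 686 nm (n = 1.329): cos²i = 0.09578 → i = 71.972°, r = 45.685°, D_min = 229.837°, rainbow angle = 49.837°.
Angular width = |52.966° − 49.837°| = 3.129°.

3.13°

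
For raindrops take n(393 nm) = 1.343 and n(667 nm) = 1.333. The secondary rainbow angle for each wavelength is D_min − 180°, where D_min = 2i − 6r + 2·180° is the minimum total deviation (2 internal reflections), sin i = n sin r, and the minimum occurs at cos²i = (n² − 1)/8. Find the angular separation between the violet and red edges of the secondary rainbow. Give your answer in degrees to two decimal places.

At 393 nm (n = 1.343): cos²i = 0.10046 → i = 71.522°, r = 44.928°, D_min = 233.478°, rainbow angle = 53.478°.
At 667 nm (n = 1.333): cos²i = 0.09711 → i = 71.843°, r = 45.466°, D_min = 230.891°, rainbow angle = 50.891°.
Angular width = |53.478° − 50.891°| = 2.587°.

2.59°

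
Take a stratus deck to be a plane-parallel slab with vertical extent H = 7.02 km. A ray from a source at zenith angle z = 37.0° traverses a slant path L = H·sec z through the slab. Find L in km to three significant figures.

8.79 km

sec z = 1/cos 37.0° = 1.2521.
L = 7.02 × 1.2521 = 8.790 km.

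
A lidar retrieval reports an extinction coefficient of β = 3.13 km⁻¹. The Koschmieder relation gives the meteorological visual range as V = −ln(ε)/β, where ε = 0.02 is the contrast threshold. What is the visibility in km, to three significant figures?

V = −ln(0.02) / 3.13 = 3.912 / 3.13 = 1.2498 km.

1.25 km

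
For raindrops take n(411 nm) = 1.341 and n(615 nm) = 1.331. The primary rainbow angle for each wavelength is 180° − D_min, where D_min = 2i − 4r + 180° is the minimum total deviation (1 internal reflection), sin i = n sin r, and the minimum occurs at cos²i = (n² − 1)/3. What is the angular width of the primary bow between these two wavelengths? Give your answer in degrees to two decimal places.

1.44°

At 411 nm (n = 1.341): cos²i = 0.26609 → i = 58.946°, r = 39.705°, D_min = 139.071°, rainbow angle = 40.929°.
At 615 nm (n = 1.331): cos²i = 0.25719 → i = 59.527°, r = 40.356°, D_min = 137.630°, rainbow angle = 42.370°.
Angular width = |40.929° − 42.370°| = 1.441°.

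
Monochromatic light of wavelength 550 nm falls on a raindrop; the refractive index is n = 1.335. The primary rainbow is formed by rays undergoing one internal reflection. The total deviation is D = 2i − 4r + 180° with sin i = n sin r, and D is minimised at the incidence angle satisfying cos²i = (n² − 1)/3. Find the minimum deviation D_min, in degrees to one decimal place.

138.2°

cos²i = (1.78222 − 1)/3 = 0.26074; i = arccos(0.51063) = 59.294°.
sin r = sin 59.294°/1.335 = 0.64405; r = 40.094°.
D_min = 2·59.294° − 4·40.094° + 180° = 138.212°.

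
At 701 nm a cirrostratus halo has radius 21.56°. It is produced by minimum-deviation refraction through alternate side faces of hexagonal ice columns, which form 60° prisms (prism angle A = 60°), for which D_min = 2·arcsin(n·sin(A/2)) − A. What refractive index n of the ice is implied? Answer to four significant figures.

Rearranging: n = sin((D_min + A)/2) / sin(A/2).
(D_min + A)/2 = (21.56° + 60°)/2 = 40.780°.
n = sin 40.780° / sin 30° = 0.6532 / 0.5000 = 1.3063.

1.306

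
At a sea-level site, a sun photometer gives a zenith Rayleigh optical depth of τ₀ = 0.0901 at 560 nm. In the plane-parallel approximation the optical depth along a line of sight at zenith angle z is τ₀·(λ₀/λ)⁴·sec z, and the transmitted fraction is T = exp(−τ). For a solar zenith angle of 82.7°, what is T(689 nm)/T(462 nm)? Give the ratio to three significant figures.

Airmass: sec 82.7° = 7.8700.
τ(689 nm) = 0.0901 × (560/689)⁴ × 7.8700 = 0.0901 × 0.4364 × 7.8700 = 0.3094.
τ(462 nm) = 0.0901 × (560/462)⁴ × 7.8700 = 0.0901 × 2.1587 × 7.8700 = 1.5307.
T(689)/T(462) = exp(τ_B − τ_A) = exp(1.2212) = 3.3914.

3.39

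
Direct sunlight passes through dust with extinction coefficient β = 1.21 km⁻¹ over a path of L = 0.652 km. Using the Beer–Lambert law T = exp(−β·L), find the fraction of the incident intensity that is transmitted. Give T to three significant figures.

0.454

τ = β·L = 1.21 × 0.652 = 0.7889.
T = exp(−0.7889) = 0.4543.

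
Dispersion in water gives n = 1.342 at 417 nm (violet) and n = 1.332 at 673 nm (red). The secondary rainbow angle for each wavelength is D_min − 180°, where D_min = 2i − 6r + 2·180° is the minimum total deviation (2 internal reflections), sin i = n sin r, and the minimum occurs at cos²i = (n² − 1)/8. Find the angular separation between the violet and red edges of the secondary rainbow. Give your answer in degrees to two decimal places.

2.59°

At 417 nm (n = 1.342): cos²i = 0.10012 → i = 71.554°, r = 44.981°, D_min = 233.222°, rainbow angle = 53.222°.
At 673 nm (n = 1.332): cos²i = 0.09678 → i = 71.875°, r = 45.520°, D_min = 230.628°, rainbow angle = 50.628°.
Angular width = |53.222° − 50.628°| = 2.594°.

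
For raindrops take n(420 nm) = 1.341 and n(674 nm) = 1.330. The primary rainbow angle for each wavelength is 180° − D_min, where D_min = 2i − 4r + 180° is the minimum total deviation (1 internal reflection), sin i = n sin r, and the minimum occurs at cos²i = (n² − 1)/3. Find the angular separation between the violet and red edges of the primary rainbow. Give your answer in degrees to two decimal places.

1.59°

At 420 nm (n = 1.341): cos²i = 0.26609 → i = 58.946°, r = 39.705°, D_min = 139.071°, rainbow angle = 40.929°.
At 674 nm (n = 1.330): cos²i = 0.25630 → i = 59.585°, r = 40.422°, D_min = 137.484°, rainbow angle = 42.516°.
Angular width = |40.929° − 42.516°| = 1.588°.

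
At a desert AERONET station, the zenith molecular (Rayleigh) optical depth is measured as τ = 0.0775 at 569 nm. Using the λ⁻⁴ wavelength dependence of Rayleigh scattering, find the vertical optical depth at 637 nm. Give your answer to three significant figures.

τ(637 nm) = τ(569 nm) × (569/637)⁴ = 0.0775 × (0.8932)⁴ = 0.0775 × 0.6366 = 0.0493.

0.0493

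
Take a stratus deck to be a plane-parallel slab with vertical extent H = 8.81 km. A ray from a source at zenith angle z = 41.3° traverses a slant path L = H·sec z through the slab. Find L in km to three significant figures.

11.7 km

sec z = 1/cos 41.3° = 1.3311.
L = 8.81 × 1.3311 = 11.727 km.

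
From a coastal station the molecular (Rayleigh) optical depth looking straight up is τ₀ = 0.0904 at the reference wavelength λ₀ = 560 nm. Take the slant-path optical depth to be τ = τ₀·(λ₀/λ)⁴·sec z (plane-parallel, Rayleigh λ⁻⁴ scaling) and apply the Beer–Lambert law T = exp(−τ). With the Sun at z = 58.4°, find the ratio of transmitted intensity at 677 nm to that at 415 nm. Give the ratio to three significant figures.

Airmass: sec 58.4° = 1.9084.
τ(677 nm) = 0.0904 × (560/677)⁴ × 1.9084 = 0.0904 × 0.4682 × 1.9084 = 0.0808.
τ(415 nm) = 0.0904 × (560/415)⁴ × 1.9084 = 0.0904 × 3.3156 × 1.9084 = 0.5720.
T(677)/T(415) = exp(τ_B − τ_A) = exp(0.4912) = 1.6344.

1.63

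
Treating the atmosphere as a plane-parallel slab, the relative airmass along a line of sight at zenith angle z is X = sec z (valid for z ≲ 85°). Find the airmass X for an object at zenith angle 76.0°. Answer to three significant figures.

X = sec z = 1/cos 76.0° = 1/0.2419 = 4.1336.

4.13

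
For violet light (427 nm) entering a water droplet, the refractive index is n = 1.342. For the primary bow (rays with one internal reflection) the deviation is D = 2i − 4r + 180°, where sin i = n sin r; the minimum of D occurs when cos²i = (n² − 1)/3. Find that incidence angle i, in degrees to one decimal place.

58.9°

cos²i = (1.342² − 1)/3 = (1.80096 − 1)/3 = 0.26699.
cos i = 0.51671, so i = 58.888°.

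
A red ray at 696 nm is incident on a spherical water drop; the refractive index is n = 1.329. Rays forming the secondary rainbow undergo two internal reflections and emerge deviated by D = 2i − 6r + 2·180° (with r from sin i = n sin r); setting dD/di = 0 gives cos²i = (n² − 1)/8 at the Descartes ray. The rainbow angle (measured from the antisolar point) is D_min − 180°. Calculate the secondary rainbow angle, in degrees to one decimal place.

cos²i = (1.76624 − 1)/8 = 0.09578; i = arccos(0.30948) = 71.972°.
sin r = sin 71.972°/1.329 = 0.71550; r = 45.685°.
D_min = 2·71.972° − 6·45.685° + 360° = 229.837°.
Rainbow angle = D_min − 180° = 49.837°.

49.8°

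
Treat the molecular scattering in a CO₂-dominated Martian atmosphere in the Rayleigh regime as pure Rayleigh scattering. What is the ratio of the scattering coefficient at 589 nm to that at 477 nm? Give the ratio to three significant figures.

Rayleigh scattering ∝ λ⁻⁴, so the ratio of coefficients is the inverse fourth power of the wavelength ratio.
σ(589)/σ(477) = (477/589)⁴ = (0.8098)⁴ = 0.4301.

0.430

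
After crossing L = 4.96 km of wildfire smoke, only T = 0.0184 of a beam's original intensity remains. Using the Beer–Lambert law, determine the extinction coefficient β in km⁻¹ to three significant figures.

0.806 km⁻¹

Beer–Lambert: T = exp(−βL) ⇒ β = −ln(T)/L = −ln(0.0184)/4.96 = 3.9954/4.96 = 0.8055 km⁻¹.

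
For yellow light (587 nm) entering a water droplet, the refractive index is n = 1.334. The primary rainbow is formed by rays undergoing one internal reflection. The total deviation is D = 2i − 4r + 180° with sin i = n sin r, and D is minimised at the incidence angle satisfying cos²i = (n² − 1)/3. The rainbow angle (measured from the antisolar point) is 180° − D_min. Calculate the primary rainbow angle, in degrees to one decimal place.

41.9°

cos²i = (1.77956 − 1)/3 = 0.25985; i = arccos(0.50976) = 59.352°.
sin r = sin 59.352°/1.334 = 0.64492; r = 40.159°.
D_min = 2·59.352° − 4·40.159° + 180° = 138.067°.
Rainbow angle = 180° − D_min = 41.933°.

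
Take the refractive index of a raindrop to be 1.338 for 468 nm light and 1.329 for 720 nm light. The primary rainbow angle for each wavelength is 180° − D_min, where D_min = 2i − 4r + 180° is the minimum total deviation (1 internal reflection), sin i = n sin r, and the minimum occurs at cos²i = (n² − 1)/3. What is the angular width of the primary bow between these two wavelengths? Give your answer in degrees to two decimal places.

At 468 nm (n = 1.338): cos²i = 0.26341 → i = 59.120°, r = 39.899°, D_min = 138.643°, rainbow angle = 41.357°.
At 720 nm (n = 1.329): cos²i = 0.25541 → i = 59.643°, r = 40.487°, D_min = 137.337°, rainbow angle = 42.663°.
Angular width = |41.357° − 42.663°| = 1.307°.

1.31°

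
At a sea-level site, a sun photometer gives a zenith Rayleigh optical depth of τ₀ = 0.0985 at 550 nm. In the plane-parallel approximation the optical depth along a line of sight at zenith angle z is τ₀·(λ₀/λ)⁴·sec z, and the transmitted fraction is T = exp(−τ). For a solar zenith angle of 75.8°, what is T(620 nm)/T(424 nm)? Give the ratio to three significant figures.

Airmass: sec 75.8° = 4.0765.
τ(620 nm) = 0.0985 × (550/620)⁴ × 4.0765 = 0.0985 × 0.6193 × 4.0765 = 0.2487.
τ(424 nm) = 0.0985 × (550/424)⁴ × 4.0765 = 0.0985 × 2.8313 × 4.0765 = 1.1369.
T(620)/T(424) = exp(τ_B − τ_A) = exp(0.8882) = 2.4308.

2.43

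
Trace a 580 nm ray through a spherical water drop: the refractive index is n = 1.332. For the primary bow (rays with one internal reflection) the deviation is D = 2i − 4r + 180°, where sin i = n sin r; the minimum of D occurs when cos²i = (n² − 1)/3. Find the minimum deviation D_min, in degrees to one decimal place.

137.8°

cos²i = (1.77422 − 1)/3 = 0.25807; i = arccos(0.50801) = 59.469°.
sin r = sin 59.469°/1.332 = 0.64666; r = 40.290°.
D_min = 2·59.469° − 4·40.290° + 180° = 137.776°.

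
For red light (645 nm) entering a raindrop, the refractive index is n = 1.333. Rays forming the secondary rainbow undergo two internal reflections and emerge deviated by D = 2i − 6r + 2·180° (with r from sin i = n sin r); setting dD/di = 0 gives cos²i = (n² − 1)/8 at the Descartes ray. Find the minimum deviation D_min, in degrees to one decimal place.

cos²i = (1.77689 − 1)/8 = 0.09711; i = arccos(0.31163) = 71.843°.
sin r = sin 71.843°/1.333 = 0.71283; r = 45.466°.
D_min = 2·71.843° − 6·45.466° + 360° = 230.891°.

230.9°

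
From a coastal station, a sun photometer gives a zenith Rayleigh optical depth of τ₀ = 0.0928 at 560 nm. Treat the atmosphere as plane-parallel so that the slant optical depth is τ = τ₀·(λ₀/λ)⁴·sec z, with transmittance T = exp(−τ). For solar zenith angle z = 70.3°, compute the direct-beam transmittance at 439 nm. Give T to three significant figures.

0.482

sec 70.3° = 2.9665.
τ = 0.0928 × (560/439)⁴ × 2.9665 = 0.0928 × 2.6479 × 2.9665 = 0.7289.
T = exp(−0.7289) = 0.4824.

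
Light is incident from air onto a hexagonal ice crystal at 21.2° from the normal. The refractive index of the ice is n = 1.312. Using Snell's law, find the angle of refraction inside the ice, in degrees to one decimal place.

16.0°

Snell: sin θ_r = sin θ_i / n = sin 21.2° / 1.312 = 0.3616 / 1.312 = 0.2756.
θ_r = arcsin(0.2756) = 16.00°.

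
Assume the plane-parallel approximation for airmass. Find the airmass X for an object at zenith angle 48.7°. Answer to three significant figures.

1.52

X = sec z = 1/cos 48.7° = 1/0.6600 = 1.5151.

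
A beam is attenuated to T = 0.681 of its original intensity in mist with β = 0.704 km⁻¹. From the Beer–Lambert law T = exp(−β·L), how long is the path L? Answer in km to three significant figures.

Beer–Lambert: T = exp(−βL) ⇒ L = −ln(T)/β = −ln(0.681)/0.704 = 0.3842/0.704 = 0.5457 km.

0.546 km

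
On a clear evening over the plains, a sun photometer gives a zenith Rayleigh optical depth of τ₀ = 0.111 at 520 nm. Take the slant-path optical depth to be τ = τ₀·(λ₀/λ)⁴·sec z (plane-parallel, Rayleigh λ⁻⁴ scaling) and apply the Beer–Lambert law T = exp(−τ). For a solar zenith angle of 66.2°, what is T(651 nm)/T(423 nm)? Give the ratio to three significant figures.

1.68

Airmass: sec 66.2° = 2.4780.
τ(651 nm) = 0.111 × (520/651)⁴ × 2.4780 = 0.111 × 0.4071 × 2.4780 = 0.1120.
τ(423 nm) = 0.111 × (520/423)⁴ × 2.4780 = 0.111 × 2.2838 × 2.4780 = 0.6282.
T(651)/T(423) = exp(τ_B − τ_A) = exp(0.5162) = 1.6757.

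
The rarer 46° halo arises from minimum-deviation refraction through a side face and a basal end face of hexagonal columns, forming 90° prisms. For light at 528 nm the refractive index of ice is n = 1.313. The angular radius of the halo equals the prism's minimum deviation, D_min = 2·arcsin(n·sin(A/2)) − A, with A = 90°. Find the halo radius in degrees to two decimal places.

46.38°

n·sin(A/2) = 1.313 × sin 45° = 1.313 × 0.7071 = 0.9284.
D_min = 2·arcsin(0.9284) − 90° = 2 × 68.192° − 90° = 46.383°.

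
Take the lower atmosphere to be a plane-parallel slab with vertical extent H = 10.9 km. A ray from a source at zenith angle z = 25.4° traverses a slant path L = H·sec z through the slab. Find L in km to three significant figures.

12.1 km

sec z = 1/cos 25.4° = 1.1070.
L = 10.9 × 1.1070 = 12.066 km.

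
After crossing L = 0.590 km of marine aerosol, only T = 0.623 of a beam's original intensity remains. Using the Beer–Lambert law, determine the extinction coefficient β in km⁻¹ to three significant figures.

Beer–Lambert: T = exp(−βL) ⇒ β = −ln(T)/L = −ln(0.623)/0.590 = 0.4732/0.590 = 0.802 km⁻¹.

0.802 km⁻¹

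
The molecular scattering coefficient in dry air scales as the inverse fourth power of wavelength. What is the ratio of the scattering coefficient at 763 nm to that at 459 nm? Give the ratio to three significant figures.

Rayleigh scattering ∝ λ⁻⁴, so the ratio of coefficients is the inverse fourth power of the wavelength ratio.
σ(763)/σ(459) = (459/763)⁴ = (0.6016)⁴ = 0.131.

0.131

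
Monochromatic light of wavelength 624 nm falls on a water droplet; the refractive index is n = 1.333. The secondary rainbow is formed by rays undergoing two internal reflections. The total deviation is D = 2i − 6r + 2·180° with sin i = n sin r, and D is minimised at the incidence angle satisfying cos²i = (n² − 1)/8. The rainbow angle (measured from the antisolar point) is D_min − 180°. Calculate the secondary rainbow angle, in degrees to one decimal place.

50.9°

cos²i = (1.77689 − 1)/8 = 0.09711; i = arccos(0.31163) = 71.843°.
sin r = sin 71.843°/1.333 = 0.71283; r = 45.466°.
D_min = 2·71.843° − 6·45.466° + 360° = 230.891°.
Rainbow angle = D_min − 180° = 50.891°.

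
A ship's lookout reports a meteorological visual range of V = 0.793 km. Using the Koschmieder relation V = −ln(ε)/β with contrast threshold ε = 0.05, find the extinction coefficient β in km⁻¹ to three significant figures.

3.78 km⁻¹

β = −ln(0.05) / V = 2.996 / 0.793 = 3.7777 km⁻¹.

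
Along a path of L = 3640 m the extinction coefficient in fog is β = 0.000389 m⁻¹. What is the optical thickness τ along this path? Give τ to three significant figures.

1.42

τ = β·L = 0.000389 × 3640 = 1.4160.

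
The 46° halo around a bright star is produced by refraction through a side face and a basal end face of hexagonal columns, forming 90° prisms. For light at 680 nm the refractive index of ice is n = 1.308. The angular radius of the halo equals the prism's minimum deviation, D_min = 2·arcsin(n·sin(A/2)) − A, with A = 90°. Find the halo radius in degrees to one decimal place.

n·sin(A/2) = 1.308 × sin 45° = 1.308 × 0.7071 = 0.9249.
D_min = 2·arcsin(0.9249) − 90° = 2 × 67.653° − 90° = 45.305°.

45.3°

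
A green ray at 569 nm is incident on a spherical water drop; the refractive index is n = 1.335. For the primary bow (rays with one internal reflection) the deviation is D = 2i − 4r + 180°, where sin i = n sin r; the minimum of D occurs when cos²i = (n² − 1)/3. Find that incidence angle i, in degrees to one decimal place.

59.3°

cos²i = (1.335² − 1)/3 = (1.78222 − 1)/3 = 0.26074.
cos i = 0.51063, so i = 59.294°.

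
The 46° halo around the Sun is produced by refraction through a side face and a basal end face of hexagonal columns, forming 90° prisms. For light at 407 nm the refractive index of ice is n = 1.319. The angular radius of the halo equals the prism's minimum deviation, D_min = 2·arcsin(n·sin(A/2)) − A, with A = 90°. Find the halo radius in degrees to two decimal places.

47.71°

n·sin(A/2) = 1.319 × sin 45° = 1.319 × 0.7071 = 0.9327.
D_min = 2·arcsin(0.9327) − 90° = 2 × 68.856° − 90° = 47.711°.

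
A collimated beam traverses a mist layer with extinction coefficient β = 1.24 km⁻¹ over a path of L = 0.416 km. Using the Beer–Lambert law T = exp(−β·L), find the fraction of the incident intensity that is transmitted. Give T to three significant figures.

τ = β·L = 1.24 × 0.416 = 0.5158.
T = exp(−0.5158) = 0.5970.

0.597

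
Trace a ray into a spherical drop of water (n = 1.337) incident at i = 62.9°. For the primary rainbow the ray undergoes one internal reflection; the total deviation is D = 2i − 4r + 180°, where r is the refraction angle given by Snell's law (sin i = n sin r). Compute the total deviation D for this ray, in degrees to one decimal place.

sin r = sin 62.9° / 1.337 = 0.8902/1.337 = 0.6658; r = 41.75°.
D = 2·62.9° − 4·41.75° + 180° = 125.80° − 166.98° + 180° = 138.82°.

138.8°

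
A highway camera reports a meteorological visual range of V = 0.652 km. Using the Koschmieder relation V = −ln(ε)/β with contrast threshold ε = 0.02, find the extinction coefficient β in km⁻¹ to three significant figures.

6.00 km⁻¹

β = −ln(0.02) / V = 3.912 / 0.652 = 6.0000 km⁻¹.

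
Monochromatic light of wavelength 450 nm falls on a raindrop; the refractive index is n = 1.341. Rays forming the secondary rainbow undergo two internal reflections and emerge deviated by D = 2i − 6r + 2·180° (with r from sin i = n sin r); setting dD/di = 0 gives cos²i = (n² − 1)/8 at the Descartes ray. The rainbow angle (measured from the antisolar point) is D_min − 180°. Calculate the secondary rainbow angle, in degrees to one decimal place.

53.0°

cos²i = (1.79828 − 1)/8 = 0.09979; i = arccos(0.31589) = 71.586°.
sin r = sin 71.586°/1.341 = 0.70753; r = 45.034°.
D_min = 2·71.586° − 6·45.034° + 360° = 232.966°.
Rainbow angle = D_min − 180° = 52.966°.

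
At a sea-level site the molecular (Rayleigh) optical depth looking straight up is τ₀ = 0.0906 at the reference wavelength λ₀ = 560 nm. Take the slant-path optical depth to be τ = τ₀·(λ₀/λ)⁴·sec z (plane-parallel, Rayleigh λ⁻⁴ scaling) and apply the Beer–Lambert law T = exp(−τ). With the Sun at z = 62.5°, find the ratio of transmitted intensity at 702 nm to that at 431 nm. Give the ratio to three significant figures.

1.62

Airmass: sec 62.5° = 2.1657.
τ(702 nm) = 0.0906 × (560/702)⁴ × 2.1657 = 0.0906 × 0.4050 × 2.1657 = 0.0795.
τ(431 nm) = 0.0906 × (560/431)⁴ × 2.1657 = 0.0906 × 2.8500 × 2.1657 = 0.5592.
T(702)/T(431) = exp(τ_B − τ_A) = exp(0.4797) = 1.6157.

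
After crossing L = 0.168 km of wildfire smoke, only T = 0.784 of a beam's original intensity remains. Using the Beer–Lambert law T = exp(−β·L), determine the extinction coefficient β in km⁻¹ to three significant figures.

1.45 km⁻¹

Beer–Lambert: T = exp(−βL) ⇒ β = −ln(T)/L = −ln(0.784)/0.168 = 0.2433/0.168 = 1.448 km⁻¹.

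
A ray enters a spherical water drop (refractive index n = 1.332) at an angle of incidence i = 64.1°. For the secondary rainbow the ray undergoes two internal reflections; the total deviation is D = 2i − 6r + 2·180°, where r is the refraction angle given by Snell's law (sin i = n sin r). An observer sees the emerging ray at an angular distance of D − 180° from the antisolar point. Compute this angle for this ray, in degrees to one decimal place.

53.3°

sin r = sin 64.1° / 1.332 = 0.8996/1.332 = 0.6753; r = 42.48°.
D = 2·64.1° − 6·42.48° + 2·180° = 128.20° − 254.89° + 360° = 233.31°.
Angle from antisolar point = D − 180° = 53.31°.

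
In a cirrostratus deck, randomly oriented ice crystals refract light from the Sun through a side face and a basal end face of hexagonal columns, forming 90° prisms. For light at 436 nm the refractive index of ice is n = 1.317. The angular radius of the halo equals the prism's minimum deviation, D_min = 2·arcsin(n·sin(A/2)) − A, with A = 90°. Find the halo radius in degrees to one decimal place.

47.3°

n·sin(A/2) = 1.317 × sin 45° = 1.317 × 0.7071 = 0.9313.
D_min = 2·arcsin(0.9313) − 90° = 2 × 68.632° − 90° = 47.264°.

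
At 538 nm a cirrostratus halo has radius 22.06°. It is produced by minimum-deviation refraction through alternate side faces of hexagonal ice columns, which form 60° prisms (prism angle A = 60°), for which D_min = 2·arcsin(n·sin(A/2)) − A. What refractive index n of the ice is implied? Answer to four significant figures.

1.313

Rearranging: n = sin((D_min + A)/2) / sin(A/2).
(D_min + A)/2 = (22.06° + 60°)/2 = 41.030°.
n = sin 41.030° / sin 30° = 0.6565 / 0.5000 = 1.3129.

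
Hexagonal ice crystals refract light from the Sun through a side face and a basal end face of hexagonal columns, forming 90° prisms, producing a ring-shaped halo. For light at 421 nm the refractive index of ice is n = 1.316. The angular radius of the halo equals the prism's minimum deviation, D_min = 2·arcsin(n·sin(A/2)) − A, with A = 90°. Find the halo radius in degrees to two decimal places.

n·sin(A/2) = 1.316 × sin 45° = 1.316 × 0.7071 = 0.9306.
D_min = 2·arcsin(0.9306) − 90° = 2 × 68.521° − 90° = 47.042°.

47.04°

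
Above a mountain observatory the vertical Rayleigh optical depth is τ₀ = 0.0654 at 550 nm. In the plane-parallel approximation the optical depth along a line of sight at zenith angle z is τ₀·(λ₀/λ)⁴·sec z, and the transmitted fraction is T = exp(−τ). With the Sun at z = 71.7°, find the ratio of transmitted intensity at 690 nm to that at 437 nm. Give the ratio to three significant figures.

1.55

Airmass: sec 71.7° = 3.1848.
τ(690 nm) = 0.0654 × (550/690)⁴ × 3.1848 = 0.0654 × 0.4037 × 3.1848 = 0.0841.
τ(437 nm) = 0.0654 × (550/437)⁴ × 3.1848 = 0.0654 × 2.5091 × 3.1848 = 0.5226.
T(690)/T(437) = exp(τ_B − τ_A) = exp(0.4385) = 1.5504.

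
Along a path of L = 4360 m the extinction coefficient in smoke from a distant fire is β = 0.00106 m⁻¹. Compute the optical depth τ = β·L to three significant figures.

4.62

τ = β·L = 0.00106 × 4360 = 4.6216.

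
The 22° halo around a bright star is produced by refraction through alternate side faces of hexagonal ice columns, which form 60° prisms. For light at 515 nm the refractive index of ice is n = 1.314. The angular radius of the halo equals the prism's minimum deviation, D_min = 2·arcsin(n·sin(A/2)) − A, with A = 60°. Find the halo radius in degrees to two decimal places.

22.14°

n·sin(A/2) = 1.314 × sin 30° = 1.314 × 0.5000 = 0.6570.
D_min = 2·arcsin(0.6570) − 60° = 2 × 41.071° − 60° = 22.143°.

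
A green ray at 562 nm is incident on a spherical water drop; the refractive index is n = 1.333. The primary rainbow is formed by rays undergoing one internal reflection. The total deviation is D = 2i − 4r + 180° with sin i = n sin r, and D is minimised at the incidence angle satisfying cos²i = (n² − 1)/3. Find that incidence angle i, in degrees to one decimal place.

59.4°

cos²i = (1.333² − 1)/3 = (1.77689 − 1)/3 = 0.25896.
cos i = 0.50888, so i = 59.410°.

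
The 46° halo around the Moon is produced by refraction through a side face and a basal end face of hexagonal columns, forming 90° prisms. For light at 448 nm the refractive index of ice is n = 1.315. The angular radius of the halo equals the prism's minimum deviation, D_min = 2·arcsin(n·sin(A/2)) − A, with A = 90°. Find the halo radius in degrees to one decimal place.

n·sin(A/2) = 1.315 × sin 45° = 1.315 × 0.7071 = 0.9298.
D_min = 2·arcsin(0.9298) − 90° = 2 × 68.411° − 90° = 46.821°.

46.8°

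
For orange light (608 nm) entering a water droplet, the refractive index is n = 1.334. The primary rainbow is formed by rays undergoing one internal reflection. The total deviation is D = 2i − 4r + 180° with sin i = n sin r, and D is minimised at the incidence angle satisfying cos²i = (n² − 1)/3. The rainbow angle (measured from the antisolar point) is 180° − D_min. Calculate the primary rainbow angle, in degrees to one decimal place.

41.9°

cos²i = (1.77956 − 1)/3 = 0.25985; i = arccos(0.50976) = 59.352°.
sin r = sin 59.352°/1.334 = 0.64492; r = 40.159°.
D_min = 2·59.352° − 4·40.159° + 180° = 138.067°.
Rainbow angle = 180° − D_min = 41.933°.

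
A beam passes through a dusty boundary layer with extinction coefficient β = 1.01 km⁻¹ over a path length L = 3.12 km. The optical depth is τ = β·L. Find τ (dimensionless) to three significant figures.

3.15

τ = β·L = 1.01 × 3.12 = 3.1512.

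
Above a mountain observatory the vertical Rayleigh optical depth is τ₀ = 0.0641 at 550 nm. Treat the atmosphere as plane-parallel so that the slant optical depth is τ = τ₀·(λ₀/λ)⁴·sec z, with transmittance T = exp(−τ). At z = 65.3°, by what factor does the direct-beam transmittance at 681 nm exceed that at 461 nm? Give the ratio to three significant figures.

1.28

Airmass: sec 65.3° = 2.3931.
τ(681 nm) = 0.0641 × (550/681)⁴ × 2.3931 = 0.0641 × 0.4255 × 2.3931 = 0.0653.
τ(461 nm) = 0.0641 × (550/461)⁴ × 2.3931 = 0.0641 × 2.0260 × 2.3931 = 0.3108.
T(681)/T(461) = exp(τ_B − τ_A) = exp(0.2455) = 1.2783.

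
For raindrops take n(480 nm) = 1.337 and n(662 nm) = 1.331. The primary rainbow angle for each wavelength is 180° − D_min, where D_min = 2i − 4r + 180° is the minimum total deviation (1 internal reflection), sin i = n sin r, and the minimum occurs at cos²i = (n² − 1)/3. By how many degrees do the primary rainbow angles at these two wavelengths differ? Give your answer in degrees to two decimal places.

At 480 nm (n = 1.337): cos²i = 0.26252 → i = 59.178°, r = 39.964°, D_min = 138.500°, rainbow angle = 41.500°.
At 662 nm (n = 1.331): cos²i = 0.25719 → i = 59.527°, r = 40.356°, D_min = 137.630°, rainbow angle = 42.370°.
Angular width = |41.500° − 42.370°| = 0.870°.

0.87°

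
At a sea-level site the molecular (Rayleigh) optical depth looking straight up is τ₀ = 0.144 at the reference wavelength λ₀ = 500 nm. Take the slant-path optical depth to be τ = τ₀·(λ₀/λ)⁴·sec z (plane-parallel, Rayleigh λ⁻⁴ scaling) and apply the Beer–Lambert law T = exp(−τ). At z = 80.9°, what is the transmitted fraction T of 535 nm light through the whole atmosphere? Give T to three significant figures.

0.499

sec 80.9° = 6.3228.
τ = 0.144 × (500/535)⁴ × 6.3228 = 0.144 × 0.7629 × 6.3228 = 0.6946.
T = exp(−0.6946) = 0.4993.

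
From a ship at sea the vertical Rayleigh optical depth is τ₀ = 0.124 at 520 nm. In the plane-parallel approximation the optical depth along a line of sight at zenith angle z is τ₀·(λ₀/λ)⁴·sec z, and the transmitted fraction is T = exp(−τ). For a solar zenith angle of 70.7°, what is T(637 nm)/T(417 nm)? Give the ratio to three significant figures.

Airmass: sec 70.7° = 3.0256.
τ(637 nm) = 0.124 × (520/637)⁴ × 3.0256 = 0.124 × 0.4441 × 3.0256 = 0.1666.
τ(417 nm) = 0.124 × (520/417)⁴ × 3.0256 = 0.124 × 2.4181 × 3.0256 = 0.9072.
T(637)/T(417) = exp(τ_B − τ_A) = exp(0.7406) = 2.0972.

2.10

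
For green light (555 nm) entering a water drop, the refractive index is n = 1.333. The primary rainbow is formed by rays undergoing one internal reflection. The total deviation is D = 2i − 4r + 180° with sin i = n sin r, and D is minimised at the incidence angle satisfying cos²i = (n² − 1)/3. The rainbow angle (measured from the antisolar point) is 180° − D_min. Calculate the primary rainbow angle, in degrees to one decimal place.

42.1°

cos²i = (1.77689 − 1)/3 = 0.25896; i = arccos(0.50888) = 59.410°.
sin r = sin 59.410°/1.333 = 0.64579; r = 40.225°.
D_min = 2·59.410° − 4·40.225° + 180° = 137.922°.
Rainbow angle = 180° − D_min = 42.078°.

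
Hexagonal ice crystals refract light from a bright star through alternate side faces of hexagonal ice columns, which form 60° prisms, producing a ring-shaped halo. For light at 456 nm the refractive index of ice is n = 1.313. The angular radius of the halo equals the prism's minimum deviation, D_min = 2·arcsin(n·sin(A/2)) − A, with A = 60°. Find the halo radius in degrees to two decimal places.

22.07°

n·sin(A/2) = 1.313 × sin 30° = 1.313 × 0.5000 = 0.6565.
D_min = 2·arcsin(0.6565) − 60° = 2 × 41.033° − 60° = 22.067°.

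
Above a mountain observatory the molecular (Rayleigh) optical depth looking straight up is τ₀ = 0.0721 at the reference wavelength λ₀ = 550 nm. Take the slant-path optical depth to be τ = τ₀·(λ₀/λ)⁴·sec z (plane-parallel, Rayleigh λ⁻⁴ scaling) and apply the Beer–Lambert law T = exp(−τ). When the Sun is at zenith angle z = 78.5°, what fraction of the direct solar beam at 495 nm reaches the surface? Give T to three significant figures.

0.576

sec 78.5° = 5.0159.
τ = 0.0721 × (550/495)⁴ × 5.0159 = 0.0721 × 1.5242 × 5.0159 = 0.5512.
T = exp(−0.5512) = 0.5763.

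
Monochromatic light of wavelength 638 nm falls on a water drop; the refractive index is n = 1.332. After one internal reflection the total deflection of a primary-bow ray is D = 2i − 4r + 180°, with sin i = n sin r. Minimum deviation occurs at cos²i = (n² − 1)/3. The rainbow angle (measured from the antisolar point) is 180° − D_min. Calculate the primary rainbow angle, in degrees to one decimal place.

cos²i = (1.77422 − 1)/3 = 0.25807; i = arccos(0.50801) = 59.469°.
sin r = sin 59.469°/1.332 = 0.64666; r = 40.290°.
D_min = 2·59.469° − 4·40.290° + 180° = 137.776°.
Rainbow angle = 180° − D_min = 42.224°.

42.2°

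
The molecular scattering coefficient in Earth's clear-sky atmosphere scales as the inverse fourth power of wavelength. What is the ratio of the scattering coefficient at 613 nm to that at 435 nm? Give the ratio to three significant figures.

Rayleigh scattering ∝ λ⁻⁴, so the ratio of coefficients is the inverse fourth power of the wavelength ratio.
σ(613)/σ(435) = (435/613)⁴ = (0.7096)⁴ = 0.2536.

0.254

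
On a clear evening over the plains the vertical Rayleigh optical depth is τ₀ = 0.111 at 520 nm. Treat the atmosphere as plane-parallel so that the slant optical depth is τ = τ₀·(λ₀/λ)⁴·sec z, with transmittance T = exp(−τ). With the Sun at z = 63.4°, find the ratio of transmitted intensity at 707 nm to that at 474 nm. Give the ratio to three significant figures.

1.33

Airmass: sec 63.4° = 2.2333.
τ(707 nm) = 0.111 × (520/707)⁴ × 2.2333 = 0.111 × 0.2926 × 2.2333 = 0.0725.
τ(474 nm) = 0.111 × (520/474)⁴ × 2.2333 = 0.111 × 1.4484 × 2.2333 = 0.3591.
T(707)/T(474) = exp(τ_B − τ_A) = exp(0.2865) = 1.3318.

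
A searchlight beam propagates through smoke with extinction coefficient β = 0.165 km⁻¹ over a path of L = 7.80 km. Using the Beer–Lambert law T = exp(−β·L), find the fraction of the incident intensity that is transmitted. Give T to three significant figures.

0.276

τ = β·L = 0.165 × 7.80 = 1.2870.
T = exp(−1.2870) = 0.2761.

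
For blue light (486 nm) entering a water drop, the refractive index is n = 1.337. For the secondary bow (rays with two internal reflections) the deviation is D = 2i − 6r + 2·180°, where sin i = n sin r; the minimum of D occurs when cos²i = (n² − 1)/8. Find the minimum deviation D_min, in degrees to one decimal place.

cos²i = (1.78757 − 1)/8 = 0.09845; i = arccos(0.31376) = 71.714°.
sin r = sin 71.714°/1.337 = 0.71017; r = 45.249°.
D_min = 2·71.714° − 6·45.249° + 360° = 231.934°.

231.9°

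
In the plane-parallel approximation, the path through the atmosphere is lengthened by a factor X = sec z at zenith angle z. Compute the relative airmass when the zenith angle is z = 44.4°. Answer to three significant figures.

1.40

X = sec z = 1/cos 44.4° = 1/0.7145 = 1.3996.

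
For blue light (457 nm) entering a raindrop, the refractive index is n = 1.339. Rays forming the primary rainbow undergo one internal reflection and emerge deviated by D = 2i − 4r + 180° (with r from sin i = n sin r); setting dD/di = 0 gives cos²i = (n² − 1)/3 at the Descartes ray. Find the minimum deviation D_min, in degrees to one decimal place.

cos²i = (1.79292 − 1)/3 = 0.26431; i = arccos(0.51411) = 59.062°.
sin r = sin 59.062°/1.339 = 0.64057; r = 39.834°.
D_min = 2·59.062° − 4·39.834° + 180° = 138.786°.

138.8°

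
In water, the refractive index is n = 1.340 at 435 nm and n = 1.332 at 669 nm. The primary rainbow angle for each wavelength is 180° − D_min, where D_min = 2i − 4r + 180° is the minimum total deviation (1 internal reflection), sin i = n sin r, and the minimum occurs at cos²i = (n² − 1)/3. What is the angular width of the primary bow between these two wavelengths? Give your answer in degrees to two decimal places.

At 435 nm (n = 1.340): cos²i = 0.26520 → i = 59.004°, r = 39.770°, D_min = 138.929°, rainbow angle = 41.071°.
At 669 nm (n = 1.332): cos²i = 0.25807 → i = 59.469°, r = 40.290°, D_min = 137.776°, rainbow angle = 42.224°.
Angular width = |41.071° − 42.224°| = 1.153°.

1.15°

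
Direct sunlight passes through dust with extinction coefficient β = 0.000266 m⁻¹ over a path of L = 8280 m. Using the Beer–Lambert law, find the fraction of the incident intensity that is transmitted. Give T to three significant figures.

τ = β·L = 0.000266 × 8280 = 2.2025.
T = exp(−2.2025) = 0.1105.

0.111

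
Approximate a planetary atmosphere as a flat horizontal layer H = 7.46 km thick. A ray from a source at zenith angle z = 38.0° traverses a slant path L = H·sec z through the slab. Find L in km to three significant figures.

sec z = 1/cos 38.0° = 1.2690.
L = 7.46 × 1.2690 = 9.467 km.

9.47 km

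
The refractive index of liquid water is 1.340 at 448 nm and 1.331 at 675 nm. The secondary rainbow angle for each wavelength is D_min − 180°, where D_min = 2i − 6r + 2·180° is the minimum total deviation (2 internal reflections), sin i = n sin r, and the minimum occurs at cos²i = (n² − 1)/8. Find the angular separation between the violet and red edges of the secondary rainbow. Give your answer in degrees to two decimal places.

2.34°

At 448 nm (n = 1.340): cos²i = 0.09945 → i = 71.618°, r = 45.088°, D_min = 232.709°, rainbow angle = 52.709°.
At 675 nm (n = 1.331): cos²i = 0.09645 → i = 71.907°, r = 45.575°, D_min = 230.365°, rainbow angle = 50.365°.
Angular width = |52.709° − 50.365°| = 2.344°.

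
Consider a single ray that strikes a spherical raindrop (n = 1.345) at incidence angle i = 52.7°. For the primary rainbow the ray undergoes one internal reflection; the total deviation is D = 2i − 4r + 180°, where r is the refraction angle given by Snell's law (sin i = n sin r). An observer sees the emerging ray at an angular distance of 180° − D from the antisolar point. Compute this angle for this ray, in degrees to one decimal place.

39.6°

sin r = sin 52.7° / 1.345 = 0.7955/1.345 = 0.5914; r = 36.26°.
D = 2·52.7° − 4·36.26° + 180° = 105.40° − 145.03° + 180° = 140.37°.
Angle from antisolar point = 180° − D = 39.63°.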